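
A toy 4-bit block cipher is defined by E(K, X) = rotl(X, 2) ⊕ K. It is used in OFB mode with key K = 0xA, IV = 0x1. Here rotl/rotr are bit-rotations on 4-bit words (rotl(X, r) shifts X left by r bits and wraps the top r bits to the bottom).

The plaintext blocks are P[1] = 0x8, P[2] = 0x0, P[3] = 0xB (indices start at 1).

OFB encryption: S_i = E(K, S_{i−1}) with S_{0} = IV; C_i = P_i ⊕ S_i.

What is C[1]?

C[1] = 0x6

C[1]: S = E(K, 0x1) = 0xE; 0x8 ⊕ 0xE = 0x6.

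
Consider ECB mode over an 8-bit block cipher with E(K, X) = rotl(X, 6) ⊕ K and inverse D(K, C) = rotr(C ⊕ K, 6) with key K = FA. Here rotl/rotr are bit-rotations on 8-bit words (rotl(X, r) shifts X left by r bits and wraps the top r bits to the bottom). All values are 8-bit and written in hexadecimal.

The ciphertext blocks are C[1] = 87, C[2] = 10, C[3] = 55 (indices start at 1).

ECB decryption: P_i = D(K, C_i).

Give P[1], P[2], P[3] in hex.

P[1] = F5, P[2] = AB, P[3] = BE

P[1]: D(K, 87) = F5.
P[2]: D(K, 10) = AB.
P[3]: D(K, 55) = BE.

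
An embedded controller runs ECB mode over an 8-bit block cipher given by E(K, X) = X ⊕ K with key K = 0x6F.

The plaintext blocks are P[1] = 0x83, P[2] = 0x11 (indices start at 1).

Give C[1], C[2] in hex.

ECB encryption: C_i = E(K, P_i).
C[1]: E(K, 0x83) = 0xEC.
C[2]: E(K, 0x11) = 0x7E.

C[1] = 0xEC, C[2] = 0x7E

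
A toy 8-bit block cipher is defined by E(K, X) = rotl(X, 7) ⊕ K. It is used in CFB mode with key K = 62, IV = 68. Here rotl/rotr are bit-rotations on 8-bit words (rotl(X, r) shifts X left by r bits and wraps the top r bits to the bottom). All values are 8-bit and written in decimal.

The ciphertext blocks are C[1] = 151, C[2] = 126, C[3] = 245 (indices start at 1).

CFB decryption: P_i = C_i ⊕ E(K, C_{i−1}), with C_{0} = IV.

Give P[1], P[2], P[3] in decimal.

P[1]: E(K, 68) = 28; 151 ⊕ 28 = 139.
P[2]: E(K, 151) = 245; 126 ⊕ 245 = 139.
P[3]: E(K, 126) = 1; 245 ⊕ 1 = 244.

P[1] = 139, P[2] = 139, P[3] = 244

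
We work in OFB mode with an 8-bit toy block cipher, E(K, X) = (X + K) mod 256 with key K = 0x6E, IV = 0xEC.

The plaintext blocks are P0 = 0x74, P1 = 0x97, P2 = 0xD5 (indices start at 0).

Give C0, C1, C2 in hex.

OFB encryption: S_i = E(K, S_{i−1}) with S_{−1} = IV; C_i = P_i ⊕ S_i.
C0: S = E(K, 0xEC) = 0x5A; 0x74 ⊕ 0x5A = 0x2E.
C1: S = E(K, 0x5A) = 0xC8; 0x97 ⊕ 0xC8 = 0x5F.
C2: S = E(K, 0xC8) = 0x36; 0xD5 ⊕ 0x36 = 0xE3.

C0 = 0x2E, C1 = 0x5F, C2 = 0xE3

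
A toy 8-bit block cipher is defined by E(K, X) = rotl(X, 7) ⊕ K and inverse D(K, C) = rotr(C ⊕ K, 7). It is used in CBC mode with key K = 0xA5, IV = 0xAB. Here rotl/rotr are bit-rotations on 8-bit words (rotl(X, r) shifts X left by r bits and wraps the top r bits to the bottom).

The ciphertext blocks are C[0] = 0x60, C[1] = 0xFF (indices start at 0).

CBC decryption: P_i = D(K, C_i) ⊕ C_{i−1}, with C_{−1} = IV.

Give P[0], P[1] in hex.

P[0] = 0x20, P[1] = 0xD4

P[0]: D(K, 0x60) = 0x8B; 0x8B ⊕ 0xAB = 0x20.
P[1]: D(K, 0xFF) = 0xB4; 0xB4 ⊕ 0x60 = 0xD4.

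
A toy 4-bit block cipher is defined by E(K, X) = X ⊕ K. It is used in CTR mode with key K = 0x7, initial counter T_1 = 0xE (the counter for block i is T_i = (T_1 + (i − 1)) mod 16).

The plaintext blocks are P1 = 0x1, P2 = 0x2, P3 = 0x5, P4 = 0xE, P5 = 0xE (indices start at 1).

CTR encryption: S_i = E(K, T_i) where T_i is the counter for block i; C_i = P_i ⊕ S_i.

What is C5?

C1: T = 0xE, S = E(K, T) = 0x9; 0x1 ⊕ 0x9 = 0x8.
C2: T = 0xF, S = E(K, T) = 0x8; 0x2 ⊕ 0x8 = 0xA.
C3: T = 0x0, S = E(K, T) = 0x7; 0x5 ⊕ 0x7 = 0x2.
C4: T = 0x1, S = E(K, T) = 0x6; 0xE ⊕ 0x6 = 0x8.
C5: T = 0x2, S = E(K, T) = 0x5; 0xE ⊕ 0x5 = 0xB.

C5 = 0xB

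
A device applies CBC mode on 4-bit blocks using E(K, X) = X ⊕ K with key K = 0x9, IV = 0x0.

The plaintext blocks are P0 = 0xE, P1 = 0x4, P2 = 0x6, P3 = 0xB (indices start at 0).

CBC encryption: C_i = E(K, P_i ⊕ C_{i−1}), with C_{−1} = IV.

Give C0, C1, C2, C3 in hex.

C0 = 0x7, C1 = 0xA, C2 = 0x5, C3 = 0x7

C0: P0 ⊕ 0x0 = 0xE; E(K, 0xE) = 0x7.
C1: P1 ⊕ 0x7 = 0x3; E(K, 0x3) = 0xA.
C2: P2 ⊕ 0xA = 0xC; E(K, 0xC) = 0x5.
C3: P3 ⊕ 0x5 = 0xE; E(K, 0xE) = 0x7.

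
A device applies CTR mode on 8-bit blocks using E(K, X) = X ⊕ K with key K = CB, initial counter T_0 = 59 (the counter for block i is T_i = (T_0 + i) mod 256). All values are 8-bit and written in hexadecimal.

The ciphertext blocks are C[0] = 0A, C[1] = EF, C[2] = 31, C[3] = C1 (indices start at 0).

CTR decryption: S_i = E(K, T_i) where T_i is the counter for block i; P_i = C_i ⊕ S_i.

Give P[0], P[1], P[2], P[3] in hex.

P[0]: T = 59, S = E(K, T) = 92; 0A ⊕ 92 = 98.
P[1]: T = 5A, S = E(K, T) = 91; EF ⊕ 91 = 7E.
P[2]: T = 5B, S = E(K, T) = 90; 31 ⊕ 90 = A1.
P[3]: T = 5C, S = E(K, T) = 97; C1 ⊕ 97 = 56.

P[0] = 98, P[1] = 7E, P[2] = A1, P[3] = 56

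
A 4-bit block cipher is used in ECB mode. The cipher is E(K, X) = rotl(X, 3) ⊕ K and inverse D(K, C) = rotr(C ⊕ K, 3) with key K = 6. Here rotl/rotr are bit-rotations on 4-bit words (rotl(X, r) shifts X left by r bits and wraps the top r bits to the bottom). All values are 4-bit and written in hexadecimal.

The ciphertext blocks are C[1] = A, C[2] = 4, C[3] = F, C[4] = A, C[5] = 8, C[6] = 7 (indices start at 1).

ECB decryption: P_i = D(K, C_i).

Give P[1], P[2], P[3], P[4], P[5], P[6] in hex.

P[1] = 9, P[2] = 4, P[3] = 3, P[4] = 9, P[5] = D, P[6] = 2

P[1]: D(K, A) = 9.
P[2]: D(K, 4) = 4.
P[3]: D(K, F) = 3.
P[4]: D(K, A) = 9.
P[5]: D(K, 8) = D.
P[6]: D(K, 7) = 2.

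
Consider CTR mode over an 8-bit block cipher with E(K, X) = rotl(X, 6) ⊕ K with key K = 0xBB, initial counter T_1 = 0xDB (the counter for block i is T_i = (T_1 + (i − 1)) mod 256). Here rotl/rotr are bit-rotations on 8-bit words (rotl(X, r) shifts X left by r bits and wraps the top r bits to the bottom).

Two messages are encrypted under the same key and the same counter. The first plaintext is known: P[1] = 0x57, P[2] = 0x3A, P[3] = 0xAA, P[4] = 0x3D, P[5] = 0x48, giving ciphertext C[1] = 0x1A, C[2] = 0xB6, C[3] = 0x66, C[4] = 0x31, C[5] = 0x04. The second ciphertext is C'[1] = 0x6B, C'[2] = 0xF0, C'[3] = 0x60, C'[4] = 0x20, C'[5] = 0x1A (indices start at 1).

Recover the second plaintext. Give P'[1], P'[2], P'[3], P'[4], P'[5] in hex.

In CTR with a reused counter, both messages share the same keystream S_i, so C_i ⊕ C'_i = P_i ⊕ P'_i and thus P'_i = P_i ⊕ C_i ⊕ C'_i.
P'[1]: 0x57 ⊕ 0x1A ⊕ 0x6B = 0x26.
P'[2]: 0x3A ⊕ 0xB6 ⊕ 0xF0 = 0x7C.
P'[3]: 0xAA ⊕ 0x66 ⊕ 0x60 = 0xAC.
P'[4]: 0x3D ⊕ 0x31 ⊕ 0x20 = 0x2C.
P'[5]: 0x48 ⊕ 0x04 ⊕ 0x1A = 0x56.

P'[1] = 0x26, P'[2] = 0x7C, P'[3] = 0xAC, P'[4] = 0x2C, P'[5] = 0x56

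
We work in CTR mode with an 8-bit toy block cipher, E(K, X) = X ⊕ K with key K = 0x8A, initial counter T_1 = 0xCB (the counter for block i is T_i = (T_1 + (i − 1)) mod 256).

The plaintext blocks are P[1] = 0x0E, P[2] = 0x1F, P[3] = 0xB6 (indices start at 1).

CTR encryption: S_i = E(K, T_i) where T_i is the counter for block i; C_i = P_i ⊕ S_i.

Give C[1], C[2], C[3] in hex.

C[1]: T = 0xCB, S = E(K, T) = 0x41; 0x0E ⊕ 0x41 = 0x4F.
C[2]: T = 0xCC, S = E(K, T) = 0x46; 0x1F ⊕ 0x46 = 0x59.
C[3]: T = 0xCD, S = E(K, T) = 0x47; 0xB6 ⊕ 0x47 = 0xF1.

C[1] = 0x4F, C[2] = 0x59, C[3] = 0xF1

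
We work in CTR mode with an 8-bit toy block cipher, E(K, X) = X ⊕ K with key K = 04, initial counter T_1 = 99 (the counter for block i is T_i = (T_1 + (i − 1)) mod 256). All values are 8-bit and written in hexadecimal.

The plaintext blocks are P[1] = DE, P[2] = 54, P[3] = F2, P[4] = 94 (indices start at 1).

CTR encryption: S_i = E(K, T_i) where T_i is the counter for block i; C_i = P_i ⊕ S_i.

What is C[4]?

C[1]: T = 99, S = E(K, T) = 9D; DE ⊕ 9D = 43.
C[2]: T = 9A, S = E(K, T) = 9E; 54 ⊕ 9E = CA.
C[3]: T = 9B, S = E(K, T) = 9F; F2 ⊕ 9F = 6D.
C[4]: T = 9C, S = E(K, T) = 98; 94 ⊕ 98 = 0C.

C[4] = 0C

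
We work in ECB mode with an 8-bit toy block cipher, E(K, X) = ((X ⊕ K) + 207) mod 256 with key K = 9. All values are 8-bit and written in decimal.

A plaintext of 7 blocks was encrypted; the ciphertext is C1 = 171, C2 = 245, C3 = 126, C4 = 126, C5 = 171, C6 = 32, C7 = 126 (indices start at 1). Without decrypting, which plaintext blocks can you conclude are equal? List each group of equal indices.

P1 = P5; P3 = P4 = P7

ECB encrypts each block independently with the same key, so equal ciphertext blocks imply equal plaintext blocks.
C1 = C5 = 171, so P1 = P5.
C3 = C4 = C7 = 126, so P3 = P4 = P7.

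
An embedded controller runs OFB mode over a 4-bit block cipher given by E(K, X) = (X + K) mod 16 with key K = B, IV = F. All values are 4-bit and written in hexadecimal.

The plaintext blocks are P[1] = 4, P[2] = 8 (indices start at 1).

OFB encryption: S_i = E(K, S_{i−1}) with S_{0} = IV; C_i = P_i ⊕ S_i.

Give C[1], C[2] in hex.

C[1] = E, C[2] = D

C[1]: S = E(K, F) = A; 4 ⊕ A = E.
C[2]: S = E(K, A) = 5; 8 ⊕ 5 = D.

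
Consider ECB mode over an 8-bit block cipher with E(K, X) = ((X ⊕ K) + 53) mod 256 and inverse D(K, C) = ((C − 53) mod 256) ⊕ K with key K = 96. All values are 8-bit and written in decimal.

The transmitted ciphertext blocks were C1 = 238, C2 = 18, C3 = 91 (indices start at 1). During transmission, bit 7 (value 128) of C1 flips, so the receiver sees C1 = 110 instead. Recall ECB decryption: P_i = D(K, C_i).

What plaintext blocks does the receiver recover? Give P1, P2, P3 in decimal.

Only C1 changed, to 110. In ECB, a change in C_i affects only P_i. Decrypting the received ciphertext:
P1: D(K, 110) = 89.
P2: D(K, 18) = 189.
P3: D(K, 91) = 70.
Blocks that differ from the original plaintext: P1.

P1 = 89, P2 = 189, P3 = 70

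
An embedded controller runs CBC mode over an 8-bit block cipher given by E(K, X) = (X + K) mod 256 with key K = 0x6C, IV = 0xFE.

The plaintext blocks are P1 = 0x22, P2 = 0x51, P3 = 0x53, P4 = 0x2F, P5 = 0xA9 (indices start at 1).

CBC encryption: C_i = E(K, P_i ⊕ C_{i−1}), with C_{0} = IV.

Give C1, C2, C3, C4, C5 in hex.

C1: P1 ⊕ 0xFE = 0xDC; E(K, 0xDC) = 0x48.
C2: P2 ⊕ 0x48 = 0x19; E(K, 0x19) = 0x85.
C3: P3 ⊕ 0x85 = 0xD6; E(K, 0xD6) = 0x42.
C4: P4 ⊕ 0x42 = 0x6D; E(K, 0x6D) = 0xD9.
C5: P5 ⊕ 0xD9 = 0x70; E(K, 0x70) = 0xDC.

C1 = 0x48, C2 = 0x85, C3 = 0x42, C4 = 0xD9, C5 = 0xDC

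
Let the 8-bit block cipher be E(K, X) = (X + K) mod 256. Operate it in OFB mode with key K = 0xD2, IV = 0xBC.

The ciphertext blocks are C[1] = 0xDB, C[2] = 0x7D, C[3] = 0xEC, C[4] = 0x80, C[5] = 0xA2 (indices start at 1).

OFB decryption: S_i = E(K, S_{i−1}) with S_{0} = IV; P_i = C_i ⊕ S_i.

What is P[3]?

P[3] = 0xDE

P[1]: S = E(K, 0xBC) = 0x8E; 0xDB ⊕ 0x8E = 0x55.
P[2]: S = E(K, 0x8E) = 0x60; 0x7D ⊕ 0x60 = 0x1D.
P[3]: S = E(K, 0x60) = 0x32; 0xEC ⊕ 0x32 = 0xDE.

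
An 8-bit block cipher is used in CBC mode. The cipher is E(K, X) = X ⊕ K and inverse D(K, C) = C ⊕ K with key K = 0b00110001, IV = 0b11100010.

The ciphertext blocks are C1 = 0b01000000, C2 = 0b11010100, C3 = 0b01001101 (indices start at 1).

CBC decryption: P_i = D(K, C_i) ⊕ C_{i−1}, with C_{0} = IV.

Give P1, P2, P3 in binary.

P1 = 0b10010011, P2 = 0b10100101, P3 = 0b10101000

P1: D(K, 0b01000000) = 0b01110001; 0b01110001 ⊕ 0b11100010 = 0b10010011.
P2: D(K, 0b11010100) = 0b11100101; 0b11100101 ⊕ 0b01000000 = 0b10100101.
P3: D(K, 0b01001101) = 0b01111100; 0b01111100 ⊕ 0b11010100 = 0b10101000.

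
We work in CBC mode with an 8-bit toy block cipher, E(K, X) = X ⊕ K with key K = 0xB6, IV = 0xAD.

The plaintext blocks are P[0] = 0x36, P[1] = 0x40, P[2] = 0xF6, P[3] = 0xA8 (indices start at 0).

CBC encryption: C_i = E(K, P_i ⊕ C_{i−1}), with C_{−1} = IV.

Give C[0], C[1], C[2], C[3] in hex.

C[0]: P[0] ⊕ 0xAD = 0x9B; E(K, 0x9B) = 0x2D.
C[1]: P[1] ⊕ 0x2D = 0x6D; E(K, 0x6D) = 0xDB.
C[2]: P[2] ⊕ 0xDB = 0x2D; E(K, 0x2D) = 0x9B.
C[3]: P[3] ⊕ 0x9B = 0x33; E(K, 0x33) = 0x85.

C[0] = 0x2D, C[1] = 0xDB, C[2] = 0x9B, C[3] = 0x85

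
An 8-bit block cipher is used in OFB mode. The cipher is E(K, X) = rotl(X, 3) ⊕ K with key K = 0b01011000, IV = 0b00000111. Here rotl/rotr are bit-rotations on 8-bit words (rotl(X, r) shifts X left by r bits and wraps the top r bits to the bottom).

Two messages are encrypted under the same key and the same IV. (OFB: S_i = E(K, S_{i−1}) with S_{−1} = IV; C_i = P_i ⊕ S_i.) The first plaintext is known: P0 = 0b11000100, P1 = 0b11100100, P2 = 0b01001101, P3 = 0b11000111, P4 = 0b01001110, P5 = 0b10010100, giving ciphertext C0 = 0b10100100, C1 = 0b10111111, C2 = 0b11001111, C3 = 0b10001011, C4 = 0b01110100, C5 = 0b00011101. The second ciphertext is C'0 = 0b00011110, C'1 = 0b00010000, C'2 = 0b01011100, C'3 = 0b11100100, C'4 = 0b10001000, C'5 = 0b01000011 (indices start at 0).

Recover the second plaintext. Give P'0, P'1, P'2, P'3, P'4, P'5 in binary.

P'0 = 0b01111110, P'1 = 0b01001011, P'2 = 0b11011110, P'3 = 0b10101000, P'4 = 0b10110010, P'5 = 0b11001010

In OFB with a reused IV, both messages share the same keystream S_i, so C_i ⊕ C'_i = P_i ⊕ P'_i and thus P'_i = P_i ⊕ C_i ⊕ C'_i.
P'0: 0b11000100 ⊕ 0b10100100 ⊕ 0b00011110 = 0b01111110.
P'1: 0b11100100 ⊕ 0b10111111 ⊕ 0b00010000 = 0b01001011.
P'2: 0b01001101 ⊕ 0b11001111 ⊕ 0b01011100 = 0b11011110.
P'3: 0b11000111 ⊕ 0b10001011 ⊕ 0b11100100 = 0b10101000.
P'4: 0b01001110 ⊕ 0b01110100 ⊕ 0b10001000 = 0b10110010.
P'5: 0b10010100 ⊕ 0b00011101 ⊕ 0b01000011 = 0b11001010.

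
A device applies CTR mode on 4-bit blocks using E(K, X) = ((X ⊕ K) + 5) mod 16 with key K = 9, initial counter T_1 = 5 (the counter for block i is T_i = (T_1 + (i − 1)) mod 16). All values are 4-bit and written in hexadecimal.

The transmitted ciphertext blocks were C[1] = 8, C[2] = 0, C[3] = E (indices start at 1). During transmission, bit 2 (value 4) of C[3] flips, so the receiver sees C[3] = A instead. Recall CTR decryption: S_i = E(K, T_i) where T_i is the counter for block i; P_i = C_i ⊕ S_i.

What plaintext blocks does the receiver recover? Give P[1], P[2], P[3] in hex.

Only C[3] changed, to A. In CTR, a change in C_i flips the same bit in P_i only; the keystream is unaffected. Decrypting the received ciphertext:
P[1]: T = 5, S = E(K, T) = 1; 8 ⊕ 1 = 9.
P[2]: T = 6, S = E(K, T) = 4; 0 ⊕ 4 = 4.
P[3]: T = 7, S = E(K, T) = 3; A ⊕ 3 = 9.
Blocks that differ from the original plaintext: P[3].

P[1] = 9, P[2] = 4, P[3] = 9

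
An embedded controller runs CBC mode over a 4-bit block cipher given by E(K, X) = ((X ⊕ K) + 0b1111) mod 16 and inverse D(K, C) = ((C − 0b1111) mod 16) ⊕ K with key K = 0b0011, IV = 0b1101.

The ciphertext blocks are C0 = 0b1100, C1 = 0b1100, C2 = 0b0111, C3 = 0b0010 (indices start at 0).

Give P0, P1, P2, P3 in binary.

P0 = 0b0011, P1 = 0b0010, P2 = 0b0111, P3 = 0b0111

CBC decryption: P_i = D(K, C_i) ⊕ C_{i−1}, with C_{−1} = IV.
P0: D(K, 0b1100) = 0b1110; 0b1110 ⊕ 0b1101 = 0b0011.
P1: D(K, 0b1100) = 0b1110; 0b1110 ⊕ 0b1100 = 0b0010.
P2: D(K, 0b0111) = 0b1011; 0b1011 ⊕ 0b1100 = 0b0111.
P3: D(K, 0b0010) = 0b0000; 0b0000 ⊕ 0b0111 = 0b0111.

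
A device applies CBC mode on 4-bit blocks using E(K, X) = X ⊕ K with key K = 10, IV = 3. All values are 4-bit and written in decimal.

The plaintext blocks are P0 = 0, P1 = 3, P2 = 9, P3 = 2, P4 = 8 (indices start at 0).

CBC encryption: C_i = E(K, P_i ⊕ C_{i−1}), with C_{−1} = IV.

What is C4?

C4 = 9

C0: P0 ⊕ 3 = 3; E(K, 3) = 9.
C1: P1 ⊕ 9 = 10; E(K, 10) = 0.
C2: P2 ⊕ 0 = 9; E(K, 9) = 3.
C3: P3 ⊕ 3 = 1; E(K, 1) = 11.
C4: P4 ⊕ 11 = 3; E(K, 3) = 9.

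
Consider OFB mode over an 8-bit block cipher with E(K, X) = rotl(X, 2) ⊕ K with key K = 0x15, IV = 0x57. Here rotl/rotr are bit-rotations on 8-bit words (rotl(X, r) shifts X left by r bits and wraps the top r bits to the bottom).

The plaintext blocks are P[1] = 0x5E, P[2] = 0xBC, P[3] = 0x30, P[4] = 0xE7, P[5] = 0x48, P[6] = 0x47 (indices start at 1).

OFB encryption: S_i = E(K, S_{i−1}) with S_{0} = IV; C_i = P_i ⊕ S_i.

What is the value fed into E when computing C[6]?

C[1]: S = E(K, 0x57) = 0x48; 0x5E ⊕ 0x48 = 0x16.
C[2]: S = E(K, 0x48) = 0x34; 0xBC ⊕ 0x34 = 0x88.
C[3]: S = E(K, 0x34) = 0xC5; 0x30 ⊕ 0xC5 = 0xF5.
C[4]: S = E(K, 0xC5) = 0x02; 0xE7 ⊕ 0x02 = 0xE5.
C[5]: S = E(K, 0x02) = 0x1D; 0x48 ⊕ 0x1D = 0x55.
C[6]: S = E(K, 0x1D) = 0x61; 0x47 ⊕ 0x61 = 0x26.
So the input to E for block [6] is 0x1D.

0x1D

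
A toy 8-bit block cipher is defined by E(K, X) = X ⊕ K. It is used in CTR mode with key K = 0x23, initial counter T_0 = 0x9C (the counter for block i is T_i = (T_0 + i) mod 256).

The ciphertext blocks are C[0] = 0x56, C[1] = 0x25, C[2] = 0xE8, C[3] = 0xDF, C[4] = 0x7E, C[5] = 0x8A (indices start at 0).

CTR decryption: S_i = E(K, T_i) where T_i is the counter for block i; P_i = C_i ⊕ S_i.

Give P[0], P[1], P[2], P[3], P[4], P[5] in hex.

P[0] = 0xE9, P[1] = 0x9B, P[2] = 0x55, P[3] = 0x63, P[4] = 0xFD, P[5] = 0x08

P[0]: T = 0x9C, S = E(K, T) = 0xBF; 0x56 ⊕ 0xBF = 0xE9.
P[1]: T = 0x9D, S = E(K, T) = 0xBE; 0x25 ⊕ 0xBE = 0x9B.
P[2]: T = 0x9E, S = E(K, T) = 0xBD; 0xE8 ⊕ 0xBD = 0x55.
P[3]: T = 0x9F, S = E(K, T) = 0xBC; 0xDF ⊕ 0xBC = 0x63.
P[4]: T = 0xA0, S = E(K, T) = 0x83; 0x7E ⊕ 0x83 = 0xFD.
P[5]: T = 0xA1, S = E(K, T) = 0x82; 0x8A ⊕ 0x82 = 0x08.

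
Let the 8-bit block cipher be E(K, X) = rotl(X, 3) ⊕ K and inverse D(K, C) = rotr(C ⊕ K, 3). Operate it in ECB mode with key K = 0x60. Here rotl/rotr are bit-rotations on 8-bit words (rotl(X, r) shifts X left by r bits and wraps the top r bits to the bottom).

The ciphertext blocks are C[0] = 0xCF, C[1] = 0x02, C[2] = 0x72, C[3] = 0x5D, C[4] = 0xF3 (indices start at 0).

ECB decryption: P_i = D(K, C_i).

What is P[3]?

P[3] = 0xA7

P[3]: D(K, 0x5D) = 0xA7.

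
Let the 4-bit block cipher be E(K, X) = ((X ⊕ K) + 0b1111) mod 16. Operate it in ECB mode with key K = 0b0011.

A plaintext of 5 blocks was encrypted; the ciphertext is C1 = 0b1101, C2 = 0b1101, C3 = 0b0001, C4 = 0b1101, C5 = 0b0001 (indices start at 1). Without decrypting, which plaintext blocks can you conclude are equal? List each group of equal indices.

P1 = P2 = P4; P3 = P5

ECB encrypts each block independently with the same key, so equal ciphertext blocks imply equal plaintext blocks.
C1 = C2 = C4 = 0b1101, so P1 = P2 = P4.
C3 = C5 = 0b0001, so P3 = P5.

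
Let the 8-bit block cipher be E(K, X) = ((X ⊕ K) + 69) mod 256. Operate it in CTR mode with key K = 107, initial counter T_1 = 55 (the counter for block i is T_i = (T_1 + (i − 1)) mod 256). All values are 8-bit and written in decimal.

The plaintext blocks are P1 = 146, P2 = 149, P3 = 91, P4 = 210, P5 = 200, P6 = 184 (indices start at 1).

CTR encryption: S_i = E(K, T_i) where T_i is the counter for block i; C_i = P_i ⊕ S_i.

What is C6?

C6 = 36

C1: T = 55, S = E(K, T) = 161; 146 ⊕ 161 = 51.
C2: T = 56, S = E(K, T) = 152; 149 ⊕ 152 = 13.
C3: T = 57, S = E(K, T) = 151; 91 ⊕ 151 = 204.
C4: T = 58, S = E(K, T) = 150; 210 ⊕ 150 = 68.
C5: T = 59, S = E(K, T) = 149; 200 ⊕ 149 = 93.
C6: T = 60, S = E(K, T) = 156; 184 ⊕ 156 = 36.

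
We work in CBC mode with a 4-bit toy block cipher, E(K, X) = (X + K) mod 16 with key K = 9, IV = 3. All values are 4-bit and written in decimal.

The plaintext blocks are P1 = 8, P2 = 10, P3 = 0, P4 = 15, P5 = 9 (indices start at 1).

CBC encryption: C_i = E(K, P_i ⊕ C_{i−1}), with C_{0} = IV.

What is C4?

C1: P1 ⊕ 3 = 11; E(K, 11) = 4.
C2: P2 ⊕ 4 = 14; E(K, 14) = 7.
C3: P3 ⊕ 7 = 7; E(K, 7) = 0.
C4: P4 ⊕ 0 = 15; E(K, 15) = 8.

C4 = 8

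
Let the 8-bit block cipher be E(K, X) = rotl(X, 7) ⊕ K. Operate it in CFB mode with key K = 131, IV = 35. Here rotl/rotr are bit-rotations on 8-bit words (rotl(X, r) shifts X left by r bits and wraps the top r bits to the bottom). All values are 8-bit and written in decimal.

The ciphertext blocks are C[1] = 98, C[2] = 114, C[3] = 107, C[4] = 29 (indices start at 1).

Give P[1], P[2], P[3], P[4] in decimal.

CFB decryption: P_i = C_i ⊕ E(K, C_{i−1}), with C_{0} = IV.
P[1]: E(K, 35) = 18; 98 ⊕ 18 = 112.
P[2]: E(K, 98) = 178; 114 ⊕ 178 = 192.
P[3]: E(K, 114) = 186; 107 ⊕ 186 = 209.
P[4]: E(K, 107) = 54; 29 ⊕ 54 = 43.

P[1] = 112, P[2] = 192, P[3] = 209, P[4] = 43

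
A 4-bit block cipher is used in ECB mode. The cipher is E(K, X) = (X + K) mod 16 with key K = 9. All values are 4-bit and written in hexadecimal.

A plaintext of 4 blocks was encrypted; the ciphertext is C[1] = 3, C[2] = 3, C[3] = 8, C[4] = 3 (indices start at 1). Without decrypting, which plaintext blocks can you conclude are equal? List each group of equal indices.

ECB encrypts each block independently with the same key, so equal ciphertext blocks imply equal plaintext blocks.
C[1] = C[2] = C[4] = 3, so P[1] = P[2] = P[4].

P[1] = P[2] = P[4]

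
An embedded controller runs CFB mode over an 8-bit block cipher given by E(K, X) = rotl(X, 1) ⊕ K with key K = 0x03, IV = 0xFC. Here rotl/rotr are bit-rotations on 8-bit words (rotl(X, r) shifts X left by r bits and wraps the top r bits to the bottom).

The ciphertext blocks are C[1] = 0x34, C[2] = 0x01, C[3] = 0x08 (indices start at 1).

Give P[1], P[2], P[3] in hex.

P[1] = 0xCE, P[2] = 0x6A, P[3] = 0x09

CFB decryption: P_i = C_i ⊕ E(K, C_{i−1}), with C_{0} = IV.
P[1]: E(K, 0xFC) = 0xFA; 0x34 ⊕ 0xFA = 0xCE.
P[2]: E(K, 0x34) = 0x6B; 0x01 ⊕ 0x6B = 0x6A.
P[3]: E(K, 0x01) = 0x01; 0x08 ⊕ 0x01 = 0x09.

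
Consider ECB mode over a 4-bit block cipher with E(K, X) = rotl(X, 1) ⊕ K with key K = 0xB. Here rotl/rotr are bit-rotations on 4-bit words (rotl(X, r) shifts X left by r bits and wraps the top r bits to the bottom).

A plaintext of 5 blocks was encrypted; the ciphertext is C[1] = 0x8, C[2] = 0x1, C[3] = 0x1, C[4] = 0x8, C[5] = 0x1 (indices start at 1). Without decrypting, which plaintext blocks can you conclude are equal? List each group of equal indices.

P[1] = P[4]; P[2] = P[3] = P[5]

ECB encrypts each block independently with the same key, so equal ciphertext blocks imply equal plaintext blocks.
C[1] = C[4] = 0x8, so P[1] = P[4].
C[2] = C[3] = C[5] = 0x1, so P[2] = P[3] = P[5].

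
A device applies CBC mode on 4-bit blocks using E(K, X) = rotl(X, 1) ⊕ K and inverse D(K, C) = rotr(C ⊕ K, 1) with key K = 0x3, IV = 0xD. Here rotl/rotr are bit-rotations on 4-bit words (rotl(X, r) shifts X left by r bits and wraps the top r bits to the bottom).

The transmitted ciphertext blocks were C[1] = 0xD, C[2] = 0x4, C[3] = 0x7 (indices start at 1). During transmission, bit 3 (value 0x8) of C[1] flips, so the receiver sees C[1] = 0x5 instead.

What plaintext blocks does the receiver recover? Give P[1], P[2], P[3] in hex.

P[1] = 0xE, P[2] = 0xE, P[3] = 0x6

CBC decryption: P_i = D(K, C_i) ⊕ C_{i−1}, with C_{0} = IV.
Only C[1] changed, to 0x5. In CBC, a change in C_i garbles P_i and flips the same bit in P_{i+1}. Decrypting the received ciphertext:
P[1]: D(K, 0x5) = 0x3; 0x3 ⊕ 0xD = 0xE.
P[2]: D(K, 0x4) = 0xB; 0xB ⊕ 0x5 = 0xE.
P[3]: D(K, 0x7) = 0x2; 0x2 ⊕ 0x4 = 0x6.
Blocks that differ from the original plaintext: P[1], P[2].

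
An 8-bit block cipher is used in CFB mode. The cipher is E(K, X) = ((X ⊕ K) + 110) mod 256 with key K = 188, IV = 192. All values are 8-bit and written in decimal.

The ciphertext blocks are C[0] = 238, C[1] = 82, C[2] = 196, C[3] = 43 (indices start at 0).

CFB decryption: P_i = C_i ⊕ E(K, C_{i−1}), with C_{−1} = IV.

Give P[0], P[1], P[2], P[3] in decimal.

P[0] = 4, P[1] = 146, P[2] = 152, P[3] = 205

P[0]: E(K, 192) = 234; 238 ⊕ 234 = 4.
P[1]: E(K, 238) = 192; 82 ⊕ 192 = 146.
P[2]: E(K, 82) = 92; 196 ⊕ 92 = 152.
P[3]: E(K, 196) = 230; 43 ⊕ 230 = 205.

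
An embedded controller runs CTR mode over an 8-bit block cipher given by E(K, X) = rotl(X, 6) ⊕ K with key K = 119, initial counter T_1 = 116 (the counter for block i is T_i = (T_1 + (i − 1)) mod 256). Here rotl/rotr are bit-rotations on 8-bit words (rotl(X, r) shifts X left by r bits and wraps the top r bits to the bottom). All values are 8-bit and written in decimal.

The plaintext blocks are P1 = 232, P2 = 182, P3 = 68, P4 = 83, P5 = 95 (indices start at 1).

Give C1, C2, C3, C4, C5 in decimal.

CTR encryption: S_i = E(K, T_i) where T_i is the counter for block i; C_i = P_i ⊕ S_i.
C1: T = 116, S = E(K, T) = 106; 232 ⊕ 106 = 130.
C2: T = 117, S = E(K, T) = 42; 182 ⊕ 42 = 156.
C3: T = 118, S = E(K, T) = 234; 68 ⊕ 234 = 174.
C4: T = 119, S = E(K, T) = 170; 83 ⊕ 170 = 249.
C5: T = 120, S = E(K, T) = 105; 95 ⊕ 105 = 54.

C1 = 130, C2 = 156, C3 = 174, C4 = 249, C5 = 54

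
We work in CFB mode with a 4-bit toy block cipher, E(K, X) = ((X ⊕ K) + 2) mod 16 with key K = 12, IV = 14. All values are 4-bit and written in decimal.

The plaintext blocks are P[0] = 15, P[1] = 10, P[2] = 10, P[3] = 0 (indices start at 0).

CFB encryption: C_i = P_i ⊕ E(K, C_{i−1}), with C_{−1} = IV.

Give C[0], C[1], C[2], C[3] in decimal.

C[0] = 11, C[1] = 3, C[2] = 11, C[3] = 9

C[0]: E(K, 14) = 4; 15 ⊕ 4 = 11.
C[1]: E(K, 11) = 9; 10 ⊕ 9 = 3.
C[2]: E(K, 3) = 1; 10 ⊕ 1 = 11.
C[3]: E(K, 11) = 9; 0 ⊕ 9 = 9.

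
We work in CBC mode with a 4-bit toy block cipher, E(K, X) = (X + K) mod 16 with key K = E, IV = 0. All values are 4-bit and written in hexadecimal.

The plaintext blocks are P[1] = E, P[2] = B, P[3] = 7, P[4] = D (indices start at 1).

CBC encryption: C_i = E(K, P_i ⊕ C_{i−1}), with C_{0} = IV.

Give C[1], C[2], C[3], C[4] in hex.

C[1] = C, C[2] = 5, C[3] = 0, C[4] = B

C[1]: P[1] ⊕ 0 = E; E(K, E) = C.
C[2]: P[2] ⊕ C = 7; E(K, 7) = 5.
C[3]: P[3] ⊕ 5 = 2; E(K, 2) = 0.
C[4]: P[4] ⊕ 0 = D; E(K, D) = B.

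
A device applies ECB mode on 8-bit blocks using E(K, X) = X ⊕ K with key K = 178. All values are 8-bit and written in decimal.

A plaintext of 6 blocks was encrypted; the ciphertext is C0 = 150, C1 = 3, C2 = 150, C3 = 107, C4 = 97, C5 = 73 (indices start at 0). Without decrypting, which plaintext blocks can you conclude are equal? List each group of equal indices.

ECB encrypts each block independently with the same key, so equal ciphertext blocks imply equal plaintext blocks.
C0 = C2 = 150, so P0 = P2.

P0 = P2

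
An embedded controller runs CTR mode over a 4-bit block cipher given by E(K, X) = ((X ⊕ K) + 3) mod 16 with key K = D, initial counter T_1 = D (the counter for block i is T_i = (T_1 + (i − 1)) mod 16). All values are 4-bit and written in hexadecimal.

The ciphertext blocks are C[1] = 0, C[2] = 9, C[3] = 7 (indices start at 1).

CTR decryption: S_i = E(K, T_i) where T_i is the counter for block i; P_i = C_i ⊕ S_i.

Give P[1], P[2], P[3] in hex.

P[1] = 3, P[2] = F, P[3] = 2

P[1]: T = D, S = E(K, T) = 3; 0 ⊕ 3 = 3.
P[2]: T = E, S = E(K, T) = 6; 9 ⊕ 6 = F.
P[3]: T = F, S = E(K, T) = 5; 7 ⊕ 5 = 2.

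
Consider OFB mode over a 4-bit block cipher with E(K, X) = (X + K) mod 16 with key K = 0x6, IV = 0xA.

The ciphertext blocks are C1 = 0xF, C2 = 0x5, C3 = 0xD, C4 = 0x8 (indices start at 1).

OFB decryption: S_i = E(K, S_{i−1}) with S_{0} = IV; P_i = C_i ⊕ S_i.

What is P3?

P1: S = E(K, 0xA) = 0x0; 0xF ⊕ 0x0 = 0xF.
P2: S = E(K, 0x0) = 0x6; 0x5 ⊕ 0x6 = 0x3.
P3: S = E(K, 0x6) = 0xC; 0xD ⊕ 0xC = 0x1.

P3 = 0x1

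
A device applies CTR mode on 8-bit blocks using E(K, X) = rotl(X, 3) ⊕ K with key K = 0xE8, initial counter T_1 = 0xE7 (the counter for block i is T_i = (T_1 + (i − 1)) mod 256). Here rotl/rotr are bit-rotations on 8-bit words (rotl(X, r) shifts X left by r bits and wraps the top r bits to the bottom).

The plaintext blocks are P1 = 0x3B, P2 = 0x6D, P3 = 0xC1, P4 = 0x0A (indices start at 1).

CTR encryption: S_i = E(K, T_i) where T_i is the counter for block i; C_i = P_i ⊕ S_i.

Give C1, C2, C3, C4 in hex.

C1 = 0xEC, C2 = 0xC2, C3 = 0x66, C4 = 0xB5

C1: T = 0xE7, S = E(K, T) = 0xD7; 0x3B ⊕ 0xD7 = 0xEC.
C2: T = 0xE8, S = E(K, T) = 0xAF; 0x6D ⊕ 0xAF = 0xC2.
C3: T = 0xE9, S = E(K, T) = 0xA7; 0xC1 ⊕ 0xA7 = 0x66.
C4: T = 0xEA, S = E(K, T) = 0xBF; 0x0A ⊕ 0xBF = 0xB5.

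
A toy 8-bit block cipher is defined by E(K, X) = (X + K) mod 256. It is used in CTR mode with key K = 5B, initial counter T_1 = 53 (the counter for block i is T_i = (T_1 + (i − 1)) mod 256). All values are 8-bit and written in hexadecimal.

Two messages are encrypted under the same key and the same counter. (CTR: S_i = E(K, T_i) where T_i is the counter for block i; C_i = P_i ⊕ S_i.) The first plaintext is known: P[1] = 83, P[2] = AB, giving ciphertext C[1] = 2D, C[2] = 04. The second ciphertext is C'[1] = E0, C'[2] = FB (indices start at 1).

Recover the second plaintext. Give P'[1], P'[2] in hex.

In CTR with a reused counter, both messages share the same keystream S_i, so C_i ⊕ C'_i = P_i ⊕ P'_i and thus P'_i = P_i ⊕ C_i ⊕ C'_i.
P'[1]: 83 ⊕ 2D ⊕ E0 = 4E.
P'[2]: AB ⊕ 04 ⊕ FB = 54.

P'[1] = 4E, P'[2] = 54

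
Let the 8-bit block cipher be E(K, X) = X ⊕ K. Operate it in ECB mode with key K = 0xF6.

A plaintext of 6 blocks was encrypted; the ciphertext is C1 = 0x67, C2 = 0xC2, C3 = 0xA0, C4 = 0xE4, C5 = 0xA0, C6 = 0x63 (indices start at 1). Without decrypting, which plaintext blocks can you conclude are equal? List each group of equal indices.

P3 = P5

ECB encrypts each block independently with the same key, so equal ciphertext blocks imply equal plaintext blocks.
C3 = C5 = 0xA0, so P3 = P5.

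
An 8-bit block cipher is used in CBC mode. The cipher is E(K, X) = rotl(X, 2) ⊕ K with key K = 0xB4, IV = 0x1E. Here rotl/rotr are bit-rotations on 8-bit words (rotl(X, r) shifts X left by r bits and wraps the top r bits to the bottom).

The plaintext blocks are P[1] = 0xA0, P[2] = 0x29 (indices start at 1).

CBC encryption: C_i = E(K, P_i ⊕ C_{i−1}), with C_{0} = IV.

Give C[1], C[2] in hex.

C[1]: P[1] ⊕ 0x1E = 0xBE; E(K, 0xBE) = 0x4E.
C[2]: P[2] ⊕ 0x4E = 0x67; E(K, 0x67) = 0x29.

C[1] = 0x4E, C[2] = 0x29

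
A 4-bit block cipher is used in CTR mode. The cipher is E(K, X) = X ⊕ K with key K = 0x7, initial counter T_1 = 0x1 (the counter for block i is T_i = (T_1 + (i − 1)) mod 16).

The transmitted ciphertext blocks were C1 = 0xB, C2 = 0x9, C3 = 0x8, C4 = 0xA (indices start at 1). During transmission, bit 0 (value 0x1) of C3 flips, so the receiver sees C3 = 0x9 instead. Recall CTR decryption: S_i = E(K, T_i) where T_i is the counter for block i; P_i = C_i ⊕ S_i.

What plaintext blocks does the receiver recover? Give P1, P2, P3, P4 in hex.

Only C3 changed, to 0x9. In CTR, a change in C_i flips the same bit in P_i only; the keystream is unaffected. Decrypting the received ciphertext:
P1: T = 0x1, S = E(K, T) = 0x6; 0xB ⊕ 0x6 = 0xD.
P2: T = 0x2, S = E(K, T) = 0x5; 0x9 ⊕ 0x5 = 0xC.
P3: T = 0x3, S = E(K, T) = 0x4; 0x9 ⊕ 0x4 = 0xD.
P4: T = 0x4, S = E(K, T) = 0x3; 0xA ⊕ 0x3 = 0x9.
Blocks that differ from the original plaintext: P3.

P1 = 0xD, P2 = 0xC, P3 = 0xD, P4 = 0x9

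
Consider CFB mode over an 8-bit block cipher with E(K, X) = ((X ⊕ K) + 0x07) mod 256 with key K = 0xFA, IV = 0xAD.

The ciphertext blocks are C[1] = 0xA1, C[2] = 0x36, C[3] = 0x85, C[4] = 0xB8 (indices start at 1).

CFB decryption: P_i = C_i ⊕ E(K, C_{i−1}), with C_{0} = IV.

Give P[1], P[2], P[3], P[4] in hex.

P[1]: E(K, 0xAD) = 0x5E; 0xA1 ⊕ 0x5E = 0xFF.
P[2]: E(K, 0xA1) = 0x62; 0x36 ⊕ 0x62 = 0x54.
P[3]: E(K, 0x36) = 0xD3; 0x85 ⊕ 0xD3 = 0x56.
P[4]: E(K, 0x85) = 0x86; 0xB8 ⊕ 0x86 = 0x3E.

P[1] = 0xFF, P[2] = 0x54, P[3] = 0x56, P[4] = 0x3E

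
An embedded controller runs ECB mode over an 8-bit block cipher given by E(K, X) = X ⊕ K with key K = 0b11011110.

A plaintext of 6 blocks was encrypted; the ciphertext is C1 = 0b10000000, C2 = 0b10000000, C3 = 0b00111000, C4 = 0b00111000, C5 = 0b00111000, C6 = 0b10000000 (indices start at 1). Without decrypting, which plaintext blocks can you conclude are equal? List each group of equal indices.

P1 = P2 = P6; P3 = P4 = P5

ECB encrypts each block independently with the same key, so equal ciphertext blocks imply equal plaintext blocks.
C1 = C2 = C6 = 0b10000000, so P1 = P2 = P6.
C3 = C4 = C5 = 0b00111000, so P3 = P4 = P5.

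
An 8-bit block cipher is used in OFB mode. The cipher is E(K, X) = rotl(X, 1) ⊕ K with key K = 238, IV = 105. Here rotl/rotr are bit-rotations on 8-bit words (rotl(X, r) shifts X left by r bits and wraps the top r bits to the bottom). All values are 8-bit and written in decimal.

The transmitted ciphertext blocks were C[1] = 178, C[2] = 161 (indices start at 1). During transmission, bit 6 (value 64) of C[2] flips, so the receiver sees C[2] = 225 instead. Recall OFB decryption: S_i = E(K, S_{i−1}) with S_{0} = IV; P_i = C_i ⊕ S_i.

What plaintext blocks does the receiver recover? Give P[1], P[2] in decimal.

Only C[2] changed, to 225. In OFB, a change in C_i flips the same bit in P_i only; the keystream is unaffected. Decrypting the received ciphertext:
P[1]: S = E(K, 105) = 60; 178 ⊕ 60 = 142.
P[2]: S = E(K, 60) = 150; 225 ⊕ 150 = 119.
Blocks that differ from the original plaintext: P[2].

P[1] = 142, P[2] = 119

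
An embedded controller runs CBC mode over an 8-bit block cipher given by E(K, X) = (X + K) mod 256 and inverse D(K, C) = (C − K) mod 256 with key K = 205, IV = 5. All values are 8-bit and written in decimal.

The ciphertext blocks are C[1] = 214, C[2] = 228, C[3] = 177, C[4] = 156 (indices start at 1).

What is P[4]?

CBC decryption: P_i = D(K, C_i) ⊕ C_{i−1}, with C_{0} = IV.
P[4]: D(K, 156) = 207; 207 ⊕ 177 = 126.

P[4] = 126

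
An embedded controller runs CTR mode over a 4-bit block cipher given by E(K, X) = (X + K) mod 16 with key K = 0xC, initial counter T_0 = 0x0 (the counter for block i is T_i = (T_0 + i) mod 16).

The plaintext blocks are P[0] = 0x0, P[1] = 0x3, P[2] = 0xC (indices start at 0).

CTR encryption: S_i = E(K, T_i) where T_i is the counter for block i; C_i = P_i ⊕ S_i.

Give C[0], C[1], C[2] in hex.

C[0]: T = 0x0, S = E(K, T) = 0xC; 0x0 ⊕ 0xC = 0xC.
C[1]: T = 0x1, S = E(K, T) = 0xD; 0x3 ⊕ 0xD = 0xE.
C[2]: T = 0x2, S = E(K, T) = 0xE; 0xC ⊕ 0xE = 0x2.

C[0] = 0xC, C[1] = 0xE, C[2] = 0x2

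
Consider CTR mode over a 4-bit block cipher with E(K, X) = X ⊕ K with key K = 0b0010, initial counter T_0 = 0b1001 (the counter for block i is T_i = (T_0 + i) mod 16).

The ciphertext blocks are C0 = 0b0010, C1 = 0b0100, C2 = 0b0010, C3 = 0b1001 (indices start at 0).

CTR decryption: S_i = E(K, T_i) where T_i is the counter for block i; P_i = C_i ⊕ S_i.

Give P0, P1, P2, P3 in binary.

P0 = 0b1001, P1 = 0b1100, P2 = 0b1011, P3 = 0b0111

P0: T = 0b1001, S = E(K, T) = 0b1011; 0b0010 ⊕ 0b1011 = 0b1001.
P1: T = 0b1010, S = E(K, T) = 0b1000; 0b0100 ⊕ 0b1000 = 0b1100.
P2: T = 0b1011, S = E(K, T) = 0b1001; 0b0010 ⊕ 0b1001 = 0b1011.
P3: T = 0b1100, S = E(K, T) = 0b1110; 0b1001 ⊕ 0b1110 = 0b0111.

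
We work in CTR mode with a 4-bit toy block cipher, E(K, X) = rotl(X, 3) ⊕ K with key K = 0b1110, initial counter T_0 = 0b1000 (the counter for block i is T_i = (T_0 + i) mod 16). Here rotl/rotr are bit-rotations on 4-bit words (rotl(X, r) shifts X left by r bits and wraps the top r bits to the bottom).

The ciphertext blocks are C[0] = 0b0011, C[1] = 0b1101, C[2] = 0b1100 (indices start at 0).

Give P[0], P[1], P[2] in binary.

CTR decryption: S_i = E(K, T_i) where T_i is the counter for block i; P_i = C_i ⊕ S_i.
P[0]: T = 0b1000, S = E(K, T) = 0b1010; 0b0011 ⊕ 0b1010 = 0b1001.
P[1]: T = 0b1001, S = E(K, T) = 0b0010; 0b1101 ⊕ 0b0010 = 0b1111.
P[2]: T = 0b1010, S = E(K, T) = 0b1011; 0b1100 ⊕ 0b1011 = 0b0111.

P[0] = 0b1001, P[1] = 0b1111, P[2] = 0b0111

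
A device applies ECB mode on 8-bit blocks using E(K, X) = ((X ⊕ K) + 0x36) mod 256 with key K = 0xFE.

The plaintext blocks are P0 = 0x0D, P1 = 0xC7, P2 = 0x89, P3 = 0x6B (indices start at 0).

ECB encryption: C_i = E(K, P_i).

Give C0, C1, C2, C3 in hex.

C0 = 0x29, C1 = 0x6F, C2 = 0xAD, C3 = 0xCB

C0: E(K, 0x0D) = 0x29.
C1: E(K, 0xC7) = 0x6F.
C2: E(K, 0x89) = 0xAD.
C3: E(K, 0x6B) = 0xCB.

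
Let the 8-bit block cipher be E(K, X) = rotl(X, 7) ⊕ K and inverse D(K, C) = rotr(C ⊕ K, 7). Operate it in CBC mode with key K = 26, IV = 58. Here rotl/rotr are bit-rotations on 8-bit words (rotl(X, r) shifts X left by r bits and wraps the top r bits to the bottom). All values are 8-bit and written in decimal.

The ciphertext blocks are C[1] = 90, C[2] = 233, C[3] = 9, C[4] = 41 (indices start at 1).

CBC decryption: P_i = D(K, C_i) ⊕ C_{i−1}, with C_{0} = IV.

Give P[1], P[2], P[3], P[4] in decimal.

P[1]: D(K, 90) = 128; 128 ⊕ 58 = 186.
P[2]: D(K, 233) = 231; 231 ⊕ 90 = 189.
P[3]: D(K, 9) = 38; 38 ⊕ 233 = 207.
P[4]: D(K, 41) = 102; 102 ⊕ 9 = 111.

P[1] = 186, P[2] = 189, P[3] = 207, P[4] = 111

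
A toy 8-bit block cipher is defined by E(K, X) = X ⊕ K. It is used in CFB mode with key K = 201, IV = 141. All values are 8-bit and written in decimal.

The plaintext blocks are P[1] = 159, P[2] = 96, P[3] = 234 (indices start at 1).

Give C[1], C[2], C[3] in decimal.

CFB encryption: C_i = P_i ⊕ E(K, C_{i−1}), with C_{0} = IV.
C[1]: E(K, 141) = 68; 159 ⊕ 68 = 219.
C[2]: E(K, 219) = 18; 96 ⊕ 18 = 114.
C[3]: E(K, 114) = 187; 234 ⊕ 187 = 81.

C[1] = 219, C[2] = 114, C[3] = 81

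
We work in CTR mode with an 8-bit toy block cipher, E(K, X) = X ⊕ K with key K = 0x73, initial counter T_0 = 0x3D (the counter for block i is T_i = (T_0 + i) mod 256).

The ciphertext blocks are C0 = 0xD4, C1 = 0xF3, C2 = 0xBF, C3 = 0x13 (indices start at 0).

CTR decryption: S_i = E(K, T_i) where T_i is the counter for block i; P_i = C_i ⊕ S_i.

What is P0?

P0: T = 0x3D, S = E(K, T) = 0x4E; 0xD4 ⊕ 0x4E = 0x9A.

P0 = 0x9A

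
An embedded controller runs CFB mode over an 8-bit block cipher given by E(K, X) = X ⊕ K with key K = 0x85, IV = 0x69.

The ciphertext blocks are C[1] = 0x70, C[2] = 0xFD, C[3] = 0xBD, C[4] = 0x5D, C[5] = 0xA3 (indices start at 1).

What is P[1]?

CFB decryption: P_i = C_i ⊕ E(K, C_{i−1}), with C_{0} = IV.
P[1]: E(K, 0x69) = 0xEC; 0x70 ⊕ 0xEC = 0x9C.

P[1] = 0x9C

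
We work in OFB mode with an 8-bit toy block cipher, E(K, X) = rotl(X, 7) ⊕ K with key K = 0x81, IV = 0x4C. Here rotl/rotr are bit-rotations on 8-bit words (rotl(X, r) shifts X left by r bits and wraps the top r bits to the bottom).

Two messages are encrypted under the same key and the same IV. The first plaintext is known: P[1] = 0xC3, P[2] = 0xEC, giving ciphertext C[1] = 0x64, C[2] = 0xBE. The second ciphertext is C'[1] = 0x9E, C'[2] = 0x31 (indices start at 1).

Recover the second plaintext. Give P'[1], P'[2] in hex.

P'[1] = 0x39, P'[2] = 0x63

In OFB with a reused IV, both messages share the same keystream S_i, so C_i ⊕ C'_i = P_i ⊕ P'_i and thus P'_i = P_i ⊕ C_i ⊕ C'_i.
P'[1]: 0xC3 ⊕ 0x64 ⊕ 0x9E = 0x39.
P'[2]: 0xEC ⊕ 0xBE ⊕ 0x31 = 0x63.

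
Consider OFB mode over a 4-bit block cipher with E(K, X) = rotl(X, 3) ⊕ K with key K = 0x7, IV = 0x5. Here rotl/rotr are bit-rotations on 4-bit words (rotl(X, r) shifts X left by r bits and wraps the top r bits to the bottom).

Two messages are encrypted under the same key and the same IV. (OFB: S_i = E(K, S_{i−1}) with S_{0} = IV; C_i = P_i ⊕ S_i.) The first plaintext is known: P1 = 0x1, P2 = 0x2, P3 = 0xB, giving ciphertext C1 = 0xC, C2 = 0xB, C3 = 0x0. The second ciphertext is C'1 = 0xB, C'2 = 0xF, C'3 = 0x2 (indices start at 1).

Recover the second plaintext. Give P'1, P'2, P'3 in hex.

P'1 = 0x6, P'2 = 0x6, P'3 = 0x9

In OFB with a reused IV, both messages share the same keystream S_i, so C_i ⊕ C'_i = P_i ⊕ P'_i and thus P'_i = P_i ⊕ C_i ⊕ C'_i.
P'1: 0x1 ⊕ 0xC ⊕ 0xB = 0x6.
P'2: 0x2 ⊕ 0xB ⊕ 0xF = 0x6.
P'3: 0xB ⊕ 0x0 ⊕ 0x2 = 0x9.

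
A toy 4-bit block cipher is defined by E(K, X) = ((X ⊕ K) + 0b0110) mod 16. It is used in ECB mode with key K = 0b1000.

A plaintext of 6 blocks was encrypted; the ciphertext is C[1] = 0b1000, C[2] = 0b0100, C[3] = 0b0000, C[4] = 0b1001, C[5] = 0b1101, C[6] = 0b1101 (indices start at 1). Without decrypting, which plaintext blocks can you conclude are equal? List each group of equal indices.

P[5] = P[6]

ECB encrypts each block independently with the same key, so equal ciphertext blocks imply equal plaintext blocks.
C[5] = C[6] = 0b1101, so P[5] = P[6].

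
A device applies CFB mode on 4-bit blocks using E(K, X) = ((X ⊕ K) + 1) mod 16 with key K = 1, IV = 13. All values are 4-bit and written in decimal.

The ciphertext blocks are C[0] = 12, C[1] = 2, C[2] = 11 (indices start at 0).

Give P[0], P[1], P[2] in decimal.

CFB decryption: P_i = C_i ⊕ E(K, C_{i−1}), with C_{−1} = IV.
P[0]: E(K, 13) = 13; 12 ⊕ 13 = 1.
P[1]: E(K, 12) = 14; 2 ⊕ 14 = 12.
P[2]: E(K, 2) = 4; 11 ⊕ 4 = 15.

P[0] = 1, P[1] = 12, P[2] = 15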